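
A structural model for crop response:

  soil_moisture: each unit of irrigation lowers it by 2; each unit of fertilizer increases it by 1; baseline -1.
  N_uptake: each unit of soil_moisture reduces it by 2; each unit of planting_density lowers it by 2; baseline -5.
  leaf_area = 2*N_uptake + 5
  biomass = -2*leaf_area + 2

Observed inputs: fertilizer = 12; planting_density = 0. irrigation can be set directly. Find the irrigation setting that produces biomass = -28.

Substituting into the soil_moisture equation gives soil_moisture = -2*irrigation + 11.
So N_uptake = 4*irrigation - 27.
This gives leaf_area = 8*irrigation - 49.
Substituting into the biomass equation gives biomass = -16*irrigation + 100.
Solve -16*irrigation + 100 = -28: irrigation = (-28 - 100) / -16 = 8.

irrigation = 8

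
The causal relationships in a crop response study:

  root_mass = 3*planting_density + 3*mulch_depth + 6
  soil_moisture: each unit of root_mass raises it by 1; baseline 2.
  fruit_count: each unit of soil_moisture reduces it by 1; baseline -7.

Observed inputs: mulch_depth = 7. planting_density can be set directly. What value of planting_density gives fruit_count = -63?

planting_density = 9

Substituting into the root_mass equation gives root_mass = 3*planting_density + 27.
This gives soil_moisture = 3*planting_density + 29.
Substituting into the fruit_count equation gives fruit_count = -3*planting_density - 36.
Solve -3*planting_density - 36 = -63: planting_density = (-63 + 36) / -3 = 9.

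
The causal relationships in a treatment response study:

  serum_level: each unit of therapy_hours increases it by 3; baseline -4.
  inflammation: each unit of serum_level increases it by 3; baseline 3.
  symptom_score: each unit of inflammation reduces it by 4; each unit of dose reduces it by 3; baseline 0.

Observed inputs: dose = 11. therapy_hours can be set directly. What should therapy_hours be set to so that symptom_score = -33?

Substituting into the inflammation equation gives inflammation = 9*therapy_hours - 9.
Substituting into the symptom_score equation gives symptom_score = -36*therapy_hours + 3.
Solve -36*therapy_hours + 3 = -33: therapy_hours = (-33 - 3) / -36 = 1.

therapy_hours = 1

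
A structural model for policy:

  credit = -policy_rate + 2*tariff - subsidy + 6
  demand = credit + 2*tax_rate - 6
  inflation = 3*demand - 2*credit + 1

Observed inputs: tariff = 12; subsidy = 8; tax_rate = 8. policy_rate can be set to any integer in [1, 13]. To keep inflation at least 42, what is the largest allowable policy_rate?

policy_rate = 11

Substituting into the credit equation gives credit = -policy_rate + 22.
So demand = -policy_rate + 32.
inflation becomes -policy_rate + 53.
Require -policy_rate + 53 ≥ 42, so policy_rate ≤ 11.
The largest integer in [1, 13] satisfying this is 11.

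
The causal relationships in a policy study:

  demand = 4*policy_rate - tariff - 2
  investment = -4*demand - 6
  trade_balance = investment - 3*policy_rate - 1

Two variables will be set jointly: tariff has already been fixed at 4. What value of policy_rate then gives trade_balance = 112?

policy_rate = -5

With tariff held at 4:
Substituting into the demand equation gives demand = 4*policy_rate - 6.
So investment = -16*policy_rate + 18.
Substituting into the trade_balance equation gives trade_balance = -19*policy_rate + 17.
Solve -19*policy_rate + 17 = 112: policy_rate = (112 - 17) / -19 = -5.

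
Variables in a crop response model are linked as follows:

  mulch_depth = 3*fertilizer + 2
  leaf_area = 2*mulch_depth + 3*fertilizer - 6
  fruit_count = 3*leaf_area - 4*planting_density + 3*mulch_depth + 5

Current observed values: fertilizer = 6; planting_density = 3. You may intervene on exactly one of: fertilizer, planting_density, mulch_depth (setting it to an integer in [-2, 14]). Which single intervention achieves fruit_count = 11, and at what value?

set mulch_depth = -2

Intervening on fertilizer: fruit_count = 36*fertilizer - 7. Reaching 11 requires fertilizer = 1/2, not an integer.
Intervening on planting_density: fruit_count = -4*planting_density + 221. Reaching 11 requires planting_density = 105/2, not an integer.
Intervening on mulch_depth: with other inputs at their observed values, fruit_count = 9*mulch_depth + 29. Solving for 11 gives mulch_depth = -2, within [-2, 14].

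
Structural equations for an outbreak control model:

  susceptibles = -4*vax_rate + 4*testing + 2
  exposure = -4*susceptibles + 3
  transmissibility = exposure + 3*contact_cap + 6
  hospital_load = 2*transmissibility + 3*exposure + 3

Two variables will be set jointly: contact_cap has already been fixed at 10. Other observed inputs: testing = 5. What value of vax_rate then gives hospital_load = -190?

With contact_cap held at 10:
Substituting into the susceptibles equation gives susceptibles = -4*vax_rate + 22.
Substituting into the exposure equation gives exposure = 16*vax_rate - 85.
This gives transmissibility = 16*vax_rate - 49.
So hospital_load = 80*vax_rate - 350.
Solve 80*vax_rate - 350 = -190: vax_rate = (-190 + 350) / 80 = 2.

vax_rate = 2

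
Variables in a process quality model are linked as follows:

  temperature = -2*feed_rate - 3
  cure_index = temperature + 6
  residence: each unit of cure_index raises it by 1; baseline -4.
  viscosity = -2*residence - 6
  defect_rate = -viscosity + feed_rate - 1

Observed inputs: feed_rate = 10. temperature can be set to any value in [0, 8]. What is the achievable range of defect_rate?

19 to 35

Intervening on temperature fixes its value directly, overriding its dependence on feed_rate.
Substituting into the residence equation gives residence = temperature + 2.
viscosity becomes -2*temperature - 10.
This gives defect_rate = 2*temperature + 19.
Linear in temperature, so extremes are at the endpoints: temperature = 0 gives defect_rate = 19; temperature = 8 gives defect_rate = 35.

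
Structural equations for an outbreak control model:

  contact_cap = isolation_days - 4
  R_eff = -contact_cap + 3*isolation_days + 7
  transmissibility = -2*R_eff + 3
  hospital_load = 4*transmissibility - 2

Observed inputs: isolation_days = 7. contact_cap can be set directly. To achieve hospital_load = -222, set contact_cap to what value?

Intervening on contact_cap fixes its value directly, overriding its dependence on isolation_days.
Substituting into the R_eff equation gives R_eff = -contact_cap + 28.
Substituting into the transmissibility equation gives transmissibility = 2*contact_cap - 53.
Substituting into the hospital_load equation gives hospital_load = 8*contact_cap - 214.
Solve 8*contact_cap - 214 = -222: contact_cap = (-222 + 214) / 8 = -1.

contact_cap = -1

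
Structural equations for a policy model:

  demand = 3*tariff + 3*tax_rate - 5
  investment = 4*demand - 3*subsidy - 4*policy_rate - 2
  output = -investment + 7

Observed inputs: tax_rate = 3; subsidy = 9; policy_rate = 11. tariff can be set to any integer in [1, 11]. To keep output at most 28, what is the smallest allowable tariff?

Substituting into the demand equation gives demand = 3*tariff + 4.
This gives investment = 12*tariff - 57.
This gives output = -12*tariff + 64.
Require -12*tariff + 64 ≤ 28, so tariff ≥ 3.
The smallest integer in [1, 11] satisfying this is 3.

tariff = 3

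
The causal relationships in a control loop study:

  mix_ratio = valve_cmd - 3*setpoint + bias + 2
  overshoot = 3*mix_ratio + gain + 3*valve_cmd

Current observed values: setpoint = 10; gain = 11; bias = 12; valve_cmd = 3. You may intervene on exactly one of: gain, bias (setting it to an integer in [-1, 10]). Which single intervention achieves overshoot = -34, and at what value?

set bias = 7

Intervening on gain: overshoot = gain - 30. Reaching -34 requires gain = -4, outside [-1, 10].
Intervening on bias: with other inputs at their observed values, overshoot = 3*bias - 55. Solving for -34 gives bias = 7, within [-1, 10].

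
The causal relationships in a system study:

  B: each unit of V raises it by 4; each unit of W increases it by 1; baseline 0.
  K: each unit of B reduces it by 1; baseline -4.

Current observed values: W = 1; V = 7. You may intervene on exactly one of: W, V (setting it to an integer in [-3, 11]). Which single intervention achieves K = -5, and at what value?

set V = 0

Intervening on W: K = -W - 32. Reaching -5 requires W = -27, outside [-3, 11].
Intervening on V: with other inputs at their observed values, K = -4*V - 5. Solving for -5 gives V = 0, within [-3, 11].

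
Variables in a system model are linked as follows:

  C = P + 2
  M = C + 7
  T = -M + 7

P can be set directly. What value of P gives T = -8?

P = 6

Substituting into the M equation gives M = P + 9.
Substituting into the T equation gives T = -P - 2.
Solve -P - 2 = -8: P = (-8 + 2) / -1 = 6.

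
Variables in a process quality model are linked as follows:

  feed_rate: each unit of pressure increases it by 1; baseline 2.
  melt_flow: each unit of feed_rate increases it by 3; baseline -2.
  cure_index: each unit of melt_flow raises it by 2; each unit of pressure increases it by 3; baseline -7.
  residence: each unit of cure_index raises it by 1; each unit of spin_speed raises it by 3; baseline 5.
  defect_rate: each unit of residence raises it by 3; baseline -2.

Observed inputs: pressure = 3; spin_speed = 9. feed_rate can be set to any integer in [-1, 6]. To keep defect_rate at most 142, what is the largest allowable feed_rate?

Intervening on feed_rate fixes its value directly, overriding its dependence on pressure.
Substituting into the cure_index equation gives cure_index = 6*feed_rate - 2.
So residence = 6*feed_rate + 30.
Substituting into the defect_rate equation gives defect_rate = 18*feed_rate + 88.
Require 18*feed_rate + 88 ≤ 142, so feed_rate ≤ 3.
The largest integer in [-1, 6] satisfying this is 3.

feed_rate = 3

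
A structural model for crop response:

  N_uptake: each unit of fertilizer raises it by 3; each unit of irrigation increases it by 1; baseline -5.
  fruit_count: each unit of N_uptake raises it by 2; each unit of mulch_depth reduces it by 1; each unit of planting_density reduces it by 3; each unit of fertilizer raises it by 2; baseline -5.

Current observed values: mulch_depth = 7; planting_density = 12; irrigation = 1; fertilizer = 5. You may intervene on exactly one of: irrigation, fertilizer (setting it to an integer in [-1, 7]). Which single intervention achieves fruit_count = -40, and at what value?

Intervening on irrigation: fruit_count = 2*irrigation - 18. Reaching -40 requires irrigation = -11, outside [-1, 7].
Intervening on fertilizer: with other inputs at their observed values, fruit_count = 8*fertilizer - 56. Solving for -40 gives fertilizer = 2, within [-1, 7].

set fertilizer = 2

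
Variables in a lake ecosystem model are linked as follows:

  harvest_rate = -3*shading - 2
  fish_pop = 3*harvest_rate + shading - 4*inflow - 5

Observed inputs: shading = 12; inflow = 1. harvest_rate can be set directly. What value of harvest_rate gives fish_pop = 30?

harvest_rate = 9

Intervening on harvest_rate fixes its value directly, overriding its dependence on shading.
Substituting into the fish_pop equation gives fish_pop = 3*harvest_rate + 3.
Solve 3*harvest_rate + 3 = 30: harvest_rate = (30 - 3) / 3 = 9.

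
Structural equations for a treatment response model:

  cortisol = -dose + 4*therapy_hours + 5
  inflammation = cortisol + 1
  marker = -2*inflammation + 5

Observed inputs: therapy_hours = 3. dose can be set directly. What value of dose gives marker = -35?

dose = -2

Substituting into the cortisol equation gives cortisol = -dose + 17.
This gives inflammation = -dose + 18.
Substituting into the marker equation gives marker = 2*dose - 31.
Solve 2*dose - 31 = -35: dose = (-35 + 31) / 2 = -2.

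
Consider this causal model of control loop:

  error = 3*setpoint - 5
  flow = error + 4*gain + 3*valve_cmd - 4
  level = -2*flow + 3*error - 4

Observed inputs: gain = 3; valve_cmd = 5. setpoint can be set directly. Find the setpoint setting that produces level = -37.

Substituting into the flow equation gives flow = 3*setpoint + 18.
This gives level = 3*setpoint - 55.
Solve 3*setpoint - 55 = -37: setpoint = (-37 + 55) / 3 = 6.

setpoint = 6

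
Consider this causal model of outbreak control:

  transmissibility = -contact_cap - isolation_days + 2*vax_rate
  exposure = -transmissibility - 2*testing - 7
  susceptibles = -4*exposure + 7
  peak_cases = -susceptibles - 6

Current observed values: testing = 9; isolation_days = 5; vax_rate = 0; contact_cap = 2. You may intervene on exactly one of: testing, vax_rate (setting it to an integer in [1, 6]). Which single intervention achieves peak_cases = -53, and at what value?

set testing = 5

Intervening on testing: with other inputs at their observed values, peak_cases = -8*testing - 13. Solving for -53 gives testing = 5, within [1, 6].
Intervening on vax_rate: peak_cases = -8*vax_rate - 85. Reaching -53 requires vax_rate = -4, outside [1, 6].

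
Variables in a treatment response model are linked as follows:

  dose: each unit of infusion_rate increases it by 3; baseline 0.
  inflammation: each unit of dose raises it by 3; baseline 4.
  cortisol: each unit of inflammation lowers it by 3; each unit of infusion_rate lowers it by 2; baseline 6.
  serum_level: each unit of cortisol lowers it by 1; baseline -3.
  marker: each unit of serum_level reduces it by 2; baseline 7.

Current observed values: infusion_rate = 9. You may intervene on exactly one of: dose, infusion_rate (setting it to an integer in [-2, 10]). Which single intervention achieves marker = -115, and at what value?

Intervening on dose: marker = -18*dose - 35. Reaching -115 requires dose = 40/9, not an integer.
Intervening on infusion_rate: with other inputs at their observed values, marker = -58*infusion_rate + 1. Solving for -115 gives infusion_rate = 2, within [-2, 10].

set infusion_rate = 2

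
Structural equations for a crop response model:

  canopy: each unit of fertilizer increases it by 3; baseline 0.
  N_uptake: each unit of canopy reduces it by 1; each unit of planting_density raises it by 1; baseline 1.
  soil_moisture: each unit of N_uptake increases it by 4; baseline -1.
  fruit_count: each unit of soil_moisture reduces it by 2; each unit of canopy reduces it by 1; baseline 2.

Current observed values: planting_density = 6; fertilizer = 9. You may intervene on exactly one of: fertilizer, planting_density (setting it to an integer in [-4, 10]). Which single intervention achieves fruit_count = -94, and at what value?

set fertilizer = -2

Intervening on fertilizer: with other inputs at their observed values, fruit_count = 21*fertilizer - 52. Solving for -94 gives fertilizer = -2, within [-4, 10].
Intervening on planting_density: fruit_count = -8*planting_density + 185. Reaching -94 requires planting_density = 279/8, not an integer.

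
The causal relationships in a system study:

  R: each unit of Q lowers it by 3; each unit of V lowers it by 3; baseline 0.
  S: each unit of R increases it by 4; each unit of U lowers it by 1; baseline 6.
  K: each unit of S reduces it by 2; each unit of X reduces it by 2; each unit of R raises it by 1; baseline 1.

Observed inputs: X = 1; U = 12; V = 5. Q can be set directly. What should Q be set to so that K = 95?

Substituting into the R equation gives R = -3*Q - 15.
So S = -12*Q - 66.
So K = 21*Q + 116.
Solve 21*Q + 116 = 95: Q = (95 - 116) / 21 = -1.

Q = -1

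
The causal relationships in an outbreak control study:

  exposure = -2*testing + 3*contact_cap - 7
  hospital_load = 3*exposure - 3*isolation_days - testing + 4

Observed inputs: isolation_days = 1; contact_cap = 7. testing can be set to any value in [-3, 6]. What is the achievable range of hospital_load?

1 to 64

Substituting into the exposure equation gives exposure = -2*testing + 14.
Substituting into the hospital_load equation gives hospital_load = -7*testing + 43.
Linear in testing, so extremes are at the endpoints: testing = -3 gives hospital_load = 64; testing = 6 gives hospital_load = 1.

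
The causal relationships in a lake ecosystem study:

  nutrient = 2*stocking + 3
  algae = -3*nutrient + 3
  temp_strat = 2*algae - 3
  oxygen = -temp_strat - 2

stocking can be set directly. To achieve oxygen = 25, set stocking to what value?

stocking = 1

Substituting into the algae equation gives algae = -6*stocking - 6.
This gives temp_strat = -12*stocking - 15.
Substituting into the oxygen equation gives oxygen = 12*stocking + 13.
Solve 12*stocking + 13 = 25: stocking = (25 - 13) / 12 = 1.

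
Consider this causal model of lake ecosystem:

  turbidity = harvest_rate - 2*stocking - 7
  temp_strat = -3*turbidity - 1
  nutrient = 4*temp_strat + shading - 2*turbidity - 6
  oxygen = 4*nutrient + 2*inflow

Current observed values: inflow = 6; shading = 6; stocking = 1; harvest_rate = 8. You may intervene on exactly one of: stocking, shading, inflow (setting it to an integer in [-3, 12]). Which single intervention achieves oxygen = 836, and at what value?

set stocking = 8

Intervening on stocking: with other inputs at their observed values, oxygen = 112*stocking - 60. Solving for 836 gives stocking = 8, within [-3, 12].
Intervening on shading: oxygen = 4*shading + 28. Reaching 836 requires shading = 202, outside [-3, 12].
Intervening on inflow: oxygen = 2*inflow + 40. Reaching 836 requires inflow = 398, outside [-3, 12].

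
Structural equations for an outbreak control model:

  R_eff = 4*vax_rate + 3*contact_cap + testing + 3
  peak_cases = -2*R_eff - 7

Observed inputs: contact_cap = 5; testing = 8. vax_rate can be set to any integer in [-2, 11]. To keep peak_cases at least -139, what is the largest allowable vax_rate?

vax_rate = 10

Substituting into the R_eff equation gives R_eff = 4*vax_rate + 26.
So peak_cases = -8*vax_rate - 59.
Require -8*vax_rate - 59 ≥ -139, so vax_rate ≤ 10.
The largest integer in [-2, 11] satisfying this is 10.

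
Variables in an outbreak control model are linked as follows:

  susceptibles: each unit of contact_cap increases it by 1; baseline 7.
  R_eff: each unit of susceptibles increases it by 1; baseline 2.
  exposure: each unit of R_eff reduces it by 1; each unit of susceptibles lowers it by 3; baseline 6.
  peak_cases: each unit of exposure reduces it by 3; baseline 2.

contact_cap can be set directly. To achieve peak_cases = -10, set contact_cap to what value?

contact_cap = -7

Substituting into the R_eff equation gives R_eff = contact_cap + 9.
Substituting into the exposure equation gives exposure = -4*contact_cap - 24.
peak_cases becomes 12*contact_cap + 74.
Solve 12*contact_cap + 74 = -10: contact_cap = (-10 - 74) / 12 = -7.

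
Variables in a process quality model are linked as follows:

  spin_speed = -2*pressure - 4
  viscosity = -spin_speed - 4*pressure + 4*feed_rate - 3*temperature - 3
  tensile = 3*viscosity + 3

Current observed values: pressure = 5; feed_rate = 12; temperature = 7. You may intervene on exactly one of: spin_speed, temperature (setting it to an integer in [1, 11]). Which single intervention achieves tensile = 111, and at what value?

Intervening on spin_speed: tensile = -3*spin_speed + 15. Reaching 111 requires spin_speed = -32, outside [1, 11].
Intervening on temperature: with other inputs at their observed values, tensile = -9*temperature + 120. Solving for 111 gives temperature = 1, within [1, 11].

set temperature = 1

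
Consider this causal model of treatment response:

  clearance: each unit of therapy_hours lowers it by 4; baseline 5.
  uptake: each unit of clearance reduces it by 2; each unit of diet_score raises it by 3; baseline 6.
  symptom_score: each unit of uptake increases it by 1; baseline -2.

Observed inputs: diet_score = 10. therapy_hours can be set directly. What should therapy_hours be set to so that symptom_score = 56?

therapy_hours = 4

Substituting into the uptake equation gives uptake = 8*therapy_hours + 26.
This gives symptom_score = 8*therapy_hours + 24.
Solve 8*therapy_hours + 24 = 56: therapy_hours = (56 - 24) / 8 = 4.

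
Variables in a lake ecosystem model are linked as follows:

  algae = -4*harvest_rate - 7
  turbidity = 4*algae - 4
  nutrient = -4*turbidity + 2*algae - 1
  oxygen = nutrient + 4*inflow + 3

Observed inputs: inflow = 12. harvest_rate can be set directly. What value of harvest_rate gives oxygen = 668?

Substituting into the turbidity equation gives turbidity = -16*harvest_rate - 32.
This gives nutrient = 56*harvest_rate + 113.
This gives oxygen = 56*harvest_rate + 164.
Solve 56*harvest_rate + 164 = 668: harvest_rate = (668 - 164) / 56 = 9.

harvest_rate = 9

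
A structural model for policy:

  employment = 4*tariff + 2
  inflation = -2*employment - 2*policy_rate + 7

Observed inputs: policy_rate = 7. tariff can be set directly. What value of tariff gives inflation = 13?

Substituting into the inflation equation gives inflation = -8*tariff - 11.
Solve -8*tariff - 11 = 13: tariff = (13 + 11) / -8 = -3.

tariff = -3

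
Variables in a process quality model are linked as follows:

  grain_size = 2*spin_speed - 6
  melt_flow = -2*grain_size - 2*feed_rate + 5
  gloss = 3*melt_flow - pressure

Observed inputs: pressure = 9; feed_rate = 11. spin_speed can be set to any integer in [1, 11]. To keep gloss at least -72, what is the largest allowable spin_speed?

Substituting into the melt_flow equation gives melt_flow = -4*spin_speed - 5.
Substituting into the gloss equation gives gloss = -12*spin_speed - 24.
Require -12*spin_speed - 24 ≥ -72, so spin_speed ≤ 4.
The largest integer in [1, 11] satisfying this is 4.

spin_speed = 4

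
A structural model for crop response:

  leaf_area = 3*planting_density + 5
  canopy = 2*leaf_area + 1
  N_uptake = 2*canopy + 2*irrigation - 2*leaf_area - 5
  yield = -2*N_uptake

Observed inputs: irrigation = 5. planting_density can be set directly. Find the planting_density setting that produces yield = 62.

Substituting into the canopy equation gives canopy = 6*planting_density + 11.
So N_uptake = 6*planting_density + 17.
So yield = -12*planting_density - 34.
Solve -12*planting_density - 34 = 62: planting_density = (62 + 34) / -12 = -8.

planting_density = -8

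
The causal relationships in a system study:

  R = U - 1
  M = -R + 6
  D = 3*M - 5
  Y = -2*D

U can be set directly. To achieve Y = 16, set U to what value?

U = 8

Substituting into the M equation gives M = -U + 7.
So D = -3*U + 16.
Substituting into the Y equation gives Y = 6*U - 32.
Solve 6*U - 32 = 16: U = (16 + 32) / 6 = 8.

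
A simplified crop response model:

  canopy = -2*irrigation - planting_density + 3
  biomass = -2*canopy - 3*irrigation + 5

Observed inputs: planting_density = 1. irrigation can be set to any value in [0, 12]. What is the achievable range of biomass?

Substituting into the canopy equation gives canopy = -2*irrigation + 2.
Substituting into the biomass equation gives biomass = irrigation + 1.
Linear in irrigation, so extremes are at the endpoints: irrigation = 0 gives biomass = 1; irrigation = 12 gives biomass = 13.

1 to 13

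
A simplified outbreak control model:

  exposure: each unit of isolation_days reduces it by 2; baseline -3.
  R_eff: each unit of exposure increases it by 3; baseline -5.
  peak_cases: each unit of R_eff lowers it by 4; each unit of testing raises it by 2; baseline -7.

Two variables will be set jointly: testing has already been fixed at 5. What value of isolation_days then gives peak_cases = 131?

With testing held at 5:
Substituting into the R_eff equation gives R_eff = -6*isolation_days - 14.
Substituting into the peak_cases equation gives peak_cases = 24*isolation_days + 59.
Solve 24*isolation_days + 59 = 131: isolation_days = (131 - 59) / 24 = 3.

isolation_days = 3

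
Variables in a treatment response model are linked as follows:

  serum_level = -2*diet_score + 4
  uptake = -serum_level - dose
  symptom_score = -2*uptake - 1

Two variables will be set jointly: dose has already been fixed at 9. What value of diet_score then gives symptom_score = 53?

With dose held at 9:
Substituting into the uptake equation gives uptake = 2*diet_score - 13.
Substituting into the symptom_score equation gives symptom_score = -4*diet_score + 25.
Solve -4*diet_score + 25 = 53: diet_score = (53 - 25) / -4 = -7.

diet_score = -7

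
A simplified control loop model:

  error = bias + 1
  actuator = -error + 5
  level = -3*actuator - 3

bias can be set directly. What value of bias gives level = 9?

Substituting into the actuator equation gives actuator = -bias + 4.
This gives level = 3*bias - 15.
Solve 3*bias - 15 = 9: bias = (9 + 15) / 3 = 8.

bias = 8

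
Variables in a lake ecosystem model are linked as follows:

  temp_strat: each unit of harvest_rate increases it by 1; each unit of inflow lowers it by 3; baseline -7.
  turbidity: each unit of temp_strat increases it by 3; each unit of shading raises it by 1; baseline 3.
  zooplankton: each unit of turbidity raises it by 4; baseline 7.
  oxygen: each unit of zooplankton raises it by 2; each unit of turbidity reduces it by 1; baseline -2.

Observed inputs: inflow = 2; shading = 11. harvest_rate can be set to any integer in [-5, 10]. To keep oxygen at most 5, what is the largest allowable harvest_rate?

harvest_rate = 8

Substituting into the temp_strat equation gives temp_strat = harvest_rate - 13.
turbidity becomes 3*harvest_rate - 25.
Substituting into the zooplankton equation gives zooplankton = 12*harvest_rate - 93.
So oxygen = 21*harvest_rate - 163.
Require 21*harvest_rate - 163 ≤ 5, so harvest_rate ≤ 8.
The largest integer in [-5, 10] satisfying this is 8.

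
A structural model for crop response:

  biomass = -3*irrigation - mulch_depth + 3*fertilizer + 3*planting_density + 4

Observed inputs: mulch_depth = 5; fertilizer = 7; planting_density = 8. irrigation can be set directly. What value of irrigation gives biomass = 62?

irrigation = -6

Substituting into the biomass equation gives biomass = -3*irrigation + 44.
Solve -3*irrigation + 44 = 62: irrigation = (62 - 44) / -3 = -6.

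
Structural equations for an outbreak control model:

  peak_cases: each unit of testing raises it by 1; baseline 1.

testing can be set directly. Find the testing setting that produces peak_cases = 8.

Solve testing + 1 = 8: testing = (8 - 1) / 1 = 7.

testing = 7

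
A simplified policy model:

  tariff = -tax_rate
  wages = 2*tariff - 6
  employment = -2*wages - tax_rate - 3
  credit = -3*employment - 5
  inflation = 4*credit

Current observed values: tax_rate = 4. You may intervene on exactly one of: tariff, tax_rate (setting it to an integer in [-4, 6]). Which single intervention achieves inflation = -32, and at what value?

set tariff = 1

Intervening on tariff: with other inputs at their observed values, inflation = 48*tariff - 80. Solving for -32 gives tariff = 1, within [-4, 6].
Intervening on tax_rate: inflation = -36*tax_rate - 128. Reaching -32 requires tax_rate = -8/3, not an integer.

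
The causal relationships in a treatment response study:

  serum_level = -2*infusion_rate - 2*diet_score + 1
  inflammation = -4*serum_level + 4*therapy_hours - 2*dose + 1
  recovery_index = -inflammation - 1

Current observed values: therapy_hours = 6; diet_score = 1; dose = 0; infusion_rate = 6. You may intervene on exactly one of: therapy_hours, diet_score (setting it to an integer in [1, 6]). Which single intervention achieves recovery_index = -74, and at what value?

Intervening on therapy_hours: with other inputs at their observed values, recovery_index = -4*therapy_hours - 54. Solving for -74 gives therapy_hours = 5, within [1, 6].
Intervening on diet_score: recovery_index = -8*diet_score - 70. Reaching -74 requires diet_score = 1/2, not an integer.

set therapy_hours = 5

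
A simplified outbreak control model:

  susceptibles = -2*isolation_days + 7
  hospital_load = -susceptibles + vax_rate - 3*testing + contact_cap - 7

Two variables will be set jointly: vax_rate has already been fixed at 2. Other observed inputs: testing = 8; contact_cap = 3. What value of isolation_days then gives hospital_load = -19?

With vax_rate held at 2:
Substituting into the hospital_load equation gives hospital_load = 2*isolation_days - 33.
Solve 2*isolation_days - 33 = -19: isolation_days = (-19 + 33) / 2 = 7.

isolation_days = 7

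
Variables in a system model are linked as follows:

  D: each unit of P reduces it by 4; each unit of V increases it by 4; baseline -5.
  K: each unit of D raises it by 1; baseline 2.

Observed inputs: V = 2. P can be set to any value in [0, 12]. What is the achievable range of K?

Substituting into the D equation gives D = -4*P + 3.
Substituting into the K equation gives K = -4*P + 5.
Linear in P, so extremes are at the endpoints: P = 0 gives K = 5; P = 12 gives K = -43.

-43 to 5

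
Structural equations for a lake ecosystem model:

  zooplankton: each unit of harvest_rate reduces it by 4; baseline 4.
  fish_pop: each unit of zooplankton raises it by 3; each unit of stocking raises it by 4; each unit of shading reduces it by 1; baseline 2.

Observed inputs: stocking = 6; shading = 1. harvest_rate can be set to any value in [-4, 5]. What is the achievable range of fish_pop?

-23 to 85

Substituting into the fish_pop equation gives fish_pop = -12*harvest_rate + 37.
Linear in harvest_rate, so extremes are at the endpoints: harvest_rate = -4 gives fish_pop = 85; harvest_rate = 5 gives fish_pop = -23.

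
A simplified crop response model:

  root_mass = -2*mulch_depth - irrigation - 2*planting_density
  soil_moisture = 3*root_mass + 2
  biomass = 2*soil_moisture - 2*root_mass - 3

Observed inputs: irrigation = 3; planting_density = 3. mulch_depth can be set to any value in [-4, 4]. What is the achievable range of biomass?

Substituting into the root_mass equation gives root_mass = -2*mulch_depth - 9.
Substituting into the soil_moisture equation gives soil_moisture = -6*mulch_depth - 25.
Substituting into the biomass equation gives biomass = -8*mulch_depth - 35.
Linear in mulch_depth, so extremes are at the endpoints: mulch_depth = -4 gives biomass = -3; mulch_depth = 4 gives biomass = -67.

-67 to -3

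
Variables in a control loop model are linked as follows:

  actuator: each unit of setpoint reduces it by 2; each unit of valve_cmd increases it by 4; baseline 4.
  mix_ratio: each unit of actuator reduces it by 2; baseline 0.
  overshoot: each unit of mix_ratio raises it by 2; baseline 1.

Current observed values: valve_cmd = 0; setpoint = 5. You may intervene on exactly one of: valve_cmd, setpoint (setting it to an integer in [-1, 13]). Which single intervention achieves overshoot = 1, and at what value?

Intervening on valve_cmd: overshoot = -16*valve_cmd + 25. Reaching 1 requires valve_cmd = 3/2, not an integer.
Intervening on setpoint: with other inputs at their observed values, overshoot = 8*setpoint - 15. Solving for 1 gives setpoint = 2, within [-1, 13].

set setpoint = 2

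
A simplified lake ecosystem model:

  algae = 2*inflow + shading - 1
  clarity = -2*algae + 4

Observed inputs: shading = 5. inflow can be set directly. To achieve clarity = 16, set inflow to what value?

Substituting into the algae equation gives algae = 2*inflow + 4.
This gives clarity = -4*inflow - 4.
Solve -4*inflow - 4 = 16: inflow = (16 + 4) / -4 = -5.

inflow = -5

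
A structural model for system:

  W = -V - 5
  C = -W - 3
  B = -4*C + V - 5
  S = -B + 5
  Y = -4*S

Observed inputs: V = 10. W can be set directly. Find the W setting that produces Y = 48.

W = 0

Intervening on W fixes its value directly, overriding its dependence on V.
Substituting into the B equation gives B = 4*W + 17.
Substituting into the S equation gives S = -4*W - 12.
Y becomes 16*W + 48.
Solve 16*W + 48 = 48: W = (48 - 48) / 16 = 0.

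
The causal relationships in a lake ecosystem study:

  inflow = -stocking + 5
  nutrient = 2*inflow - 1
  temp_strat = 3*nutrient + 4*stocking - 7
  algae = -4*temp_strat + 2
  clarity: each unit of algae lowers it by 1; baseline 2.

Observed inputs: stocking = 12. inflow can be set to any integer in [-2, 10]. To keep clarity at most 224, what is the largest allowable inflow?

Intervening on inflow fixes its value directly, overriding its dependence on stocking.
Substituting into the temp_strat equation gives temp_strat = 6*inflow + 38.
Substituting into the algae equation gives algae = -24*inflow - 150.
clarity becomes 24*inflow + 152.
Require 24*inflow + 152 ≤ 224, so inflow ≤ 3.
The largest integer in [-2, 10] satisfying this is 3.

inflow = 3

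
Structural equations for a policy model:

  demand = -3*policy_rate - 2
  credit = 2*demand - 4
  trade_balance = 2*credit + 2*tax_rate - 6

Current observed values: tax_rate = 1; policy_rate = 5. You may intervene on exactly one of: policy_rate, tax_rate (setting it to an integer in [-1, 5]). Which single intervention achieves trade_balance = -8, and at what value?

set policy_rate = -1

Intervening on policy_rate: with other inputs at their observed values, trade_balance = -12*policy_rate - 20. Solving for -8 gives policy_rate = -1, within [-1, 5].
Intervening on tax_rate: trade_balance = 2*tax_rate - 82. Reaching -8 requires tax_rate = 37, outside [-1, 5].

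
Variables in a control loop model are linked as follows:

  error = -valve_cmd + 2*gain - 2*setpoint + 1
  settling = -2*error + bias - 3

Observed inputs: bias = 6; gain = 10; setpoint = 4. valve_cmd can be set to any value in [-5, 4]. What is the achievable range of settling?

Substituting into the error equation gives error = -valve_cmd + 13.
This gives settling = 2*valve_cmd - 23.
Linear in valve_cmd, so extremes are at the endpoints: valve_cmd = -5 gives settling = -33; valve_cmd = 4 gives settling = -15.

-33 to -15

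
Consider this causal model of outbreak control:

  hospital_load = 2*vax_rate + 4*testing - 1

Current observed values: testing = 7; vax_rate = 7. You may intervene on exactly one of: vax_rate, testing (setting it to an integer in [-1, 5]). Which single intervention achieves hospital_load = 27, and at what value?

set vax_rate = 0

Intervening on vax_rate: with other inputs at their observed values, hospital_load = 2*vax_rate + 27. Solving for 27 gives vax_rate = 0, within [-1, 5].
Intervening on testing: hospital_load = 4*testing + 13. Reaching 27 requires testing = 7/2, not an integer.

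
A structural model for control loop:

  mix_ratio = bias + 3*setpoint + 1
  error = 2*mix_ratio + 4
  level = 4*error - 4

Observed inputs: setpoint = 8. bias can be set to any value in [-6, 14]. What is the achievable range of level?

164 to 324

Substituting into the mix_ratio equation gives mix_ratio = bias + 25.
Substituting into the error equation gives error = 2*bias + 54.
So level = 8*bias + 212.
Linear in bias, so extremes are at the endpoints: bias = -6 gives level = 164; bias = 14 gives level = 324.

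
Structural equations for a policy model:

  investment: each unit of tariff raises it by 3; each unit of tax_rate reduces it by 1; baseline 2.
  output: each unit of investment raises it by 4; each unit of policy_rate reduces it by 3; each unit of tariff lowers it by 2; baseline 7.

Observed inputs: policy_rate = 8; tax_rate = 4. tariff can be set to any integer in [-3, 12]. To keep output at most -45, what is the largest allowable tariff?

tariff = -2

Substituting into the investment equation gives investment = 3*tariff - 2.
Substituting into the output equation gives output = 10*tariff - 25.
Require 10*tariff - 25 ≤ -45, so tariff ≤ -2.
The largest integer in [-3, 12] satisfying this is -2.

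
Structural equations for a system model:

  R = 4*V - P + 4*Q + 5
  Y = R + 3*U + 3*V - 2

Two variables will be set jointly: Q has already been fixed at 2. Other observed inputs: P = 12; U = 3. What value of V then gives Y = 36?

V = 4

With Q held at 2:
Substituting into the R equation gives R = 4*V + 1.
So Y = 7*V + 8.
Solve 7*V + 8 = 36: V = (36 - 8) / 7 = 4.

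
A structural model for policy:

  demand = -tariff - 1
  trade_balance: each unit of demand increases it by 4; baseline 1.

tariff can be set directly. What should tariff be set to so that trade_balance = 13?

tariff = -4

Substituting into the trade_balance equation gives trade_balance = -4*tariff - 3.
Solve -4*tariff - 3 = 13: tariff = (13 + 3) / -4 = -4.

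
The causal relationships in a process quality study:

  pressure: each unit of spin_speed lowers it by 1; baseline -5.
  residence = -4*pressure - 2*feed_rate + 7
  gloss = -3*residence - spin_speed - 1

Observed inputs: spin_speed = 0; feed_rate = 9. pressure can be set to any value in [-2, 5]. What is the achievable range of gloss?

Intervening on pressure fixes its value directly, overriding its dependence on spin_speed.
Substituting into the residence equation gives residence = -4*pressure - 11.
Substituting into the gloss equation gives gloss = 12*pressure + 32.
Linear in pressure, so extremes are at the endpoints: pressure = -2 gives gloss = 8; pressure = 5 gives gloss = 92.

8 to 92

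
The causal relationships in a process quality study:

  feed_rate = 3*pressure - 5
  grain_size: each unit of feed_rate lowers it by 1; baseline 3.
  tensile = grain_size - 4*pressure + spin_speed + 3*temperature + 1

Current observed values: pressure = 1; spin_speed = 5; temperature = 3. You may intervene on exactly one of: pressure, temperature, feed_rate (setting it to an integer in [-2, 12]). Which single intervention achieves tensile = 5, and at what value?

Intervening on pressure: tensile = -7*pressure + 23. Reaching 5 requires pressure = 18/7, not an integer.
Intervening on temperature: tensile = 3*temperature + 7. Reaching 5 requires temperature = -2/3, not an integer.
Intervening on feed_rate: with other inputs at their observed values, tensile = -feed_rate + 14. Solving for 5 gives feed_rate = 9, within [-2, 12].

set feed_rate = 9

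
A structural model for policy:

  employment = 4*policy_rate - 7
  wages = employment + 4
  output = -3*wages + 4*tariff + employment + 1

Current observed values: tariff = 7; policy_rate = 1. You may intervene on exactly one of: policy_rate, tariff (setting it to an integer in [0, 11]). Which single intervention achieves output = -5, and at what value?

Intervening on policy_rate: output = -8*policy_rate + 31. Reaching -5 requires policy_rate = 9/2, not an integer.
Intervening on tariff: with other inputs at their observed values, output = 4*tariff - 5. Solving for -5 gives tariff = 0, within [0, 11].

set tariff = 0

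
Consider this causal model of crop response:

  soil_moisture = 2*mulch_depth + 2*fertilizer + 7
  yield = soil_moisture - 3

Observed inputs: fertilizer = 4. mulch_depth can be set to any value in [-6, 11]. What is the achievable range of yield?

Substituting into the soil_moisture equation gives soil_moisture = 2*mulch_depth + 15.
Substituting into the yield equation gives yield = 2*mulch_depth + 12.
Linear in mulch_depth, so extremes are at the endpoints: mulch_depth = -6 gives yield = 0; mulch_depth = 11 gives yield = 34.

0 to 34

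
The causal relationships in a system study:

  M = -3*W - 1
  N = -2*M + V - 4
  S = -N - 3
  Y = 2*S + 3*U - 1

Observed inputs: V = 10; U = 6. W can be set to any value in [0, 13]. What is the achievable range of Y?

Substituting into the N equation gives N = 6*W + 8.
Substituting into the S equation gives S = -6*W - 11.
So Y = -12*W - 5.
Linear in W, so extremes are at the endpoints: W = 0 gives Y = -5; W = 13 gives Y = -161.

-161 to -5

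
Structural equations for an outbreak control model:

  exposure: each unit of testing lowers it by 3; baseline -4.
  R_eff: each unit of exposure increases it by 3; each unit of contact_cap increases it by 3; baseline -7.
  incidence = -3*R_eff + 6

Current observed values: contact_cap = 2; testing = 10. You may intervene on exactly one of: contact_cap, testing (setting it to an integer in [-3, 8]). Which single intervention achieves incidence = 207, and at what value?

Intervening on contact_cap: incidence = -9*contact_cap + 333. Reaching 207 requires contact_cap = 14, outside [-3, 8].
Intervening on testing: with other inputs at their observed values, incidence = 27*testing + 45. Solving for 207 gives testing = 6, within [-3, 8].

set testing = 6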